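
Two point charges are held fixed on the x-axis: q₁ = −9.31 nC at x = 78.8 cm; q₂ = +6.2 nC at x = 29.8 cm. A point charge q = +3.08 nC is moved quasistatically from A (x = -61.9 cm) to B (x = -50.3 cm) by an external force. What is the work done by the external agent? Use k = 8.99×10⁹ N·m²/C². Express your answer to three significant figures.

1.06×10⁻⁸ J

For quasistatic motion the external work equals the change in potential energy: W_ext = qΔV = q(V_B − V_A).
At A: distances to the source charges are 1.41 m, 0.917 m; V_A = Σ kqᵢ/rᵢ = 1.30 V.
At B: distances to the source charges are 1.29 m, 0.801 m; V_B = Σ kqᵢ/rᵢ = 4.75 V.
ΔV = V_B − V_A = 3.46 V.
W_ext = qΔV = (3.08×10⁻⁹ C)(3.46 V) = 1.06×10⁻⁸ J.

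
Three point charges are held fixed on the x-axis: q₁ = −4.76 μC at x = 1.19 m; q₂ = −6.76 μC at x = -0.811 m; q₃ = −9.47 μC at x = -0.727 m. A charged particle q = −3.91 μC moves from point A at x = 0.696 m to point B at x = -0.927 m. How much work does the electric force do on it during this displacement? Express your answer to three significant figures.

-3.06 J

The work done by the electric force is W_field = −ΔU = −q(V_B − V_A) = q(V_A − V_B).
At A: distances to the source charges are 0.494 m, 1.51 m, 1.42 m; V_A = Σ kqᵢ/rᵢ = -1.87×10⁵ V.
At B: distances to the source charges are 2.12 m, 0.116 m, 0.200 m; V_B = Σ kqᵢ/rᵢ = -9.70×10⁵ V.
ΔV = V_B − V_A = -7.83×10⁵ V.
W_field = −qΔV = −(-3.91×10⁻⁶ C)(-7.83×10⁵ V) = -3.06 J.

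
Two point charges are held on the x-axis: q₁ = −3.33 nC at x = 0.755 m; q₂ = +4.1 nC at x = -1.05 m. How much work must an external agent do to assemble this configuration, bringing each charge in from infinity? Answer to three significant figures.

The work to assemble the configuration equals its total potential energy, U = Σ kqᵢqⱼ/rᵢⱼ over all pairs.
Pair separations: r₁₂ = 1.81 m.
U = (-6.80×10⁻⁸) = -6.80×10⁻⁸ J.

-6.80×10⁻⁸ J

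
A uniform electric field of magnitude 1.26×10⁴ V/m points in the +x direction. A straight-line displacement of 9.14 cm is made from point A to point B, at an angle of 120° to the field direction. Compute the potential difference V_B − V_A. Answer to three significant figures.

Only the component of displacement along E changes the potential: ΔV = −E·d·cosθ.
ΔV = −(1.26×10⁴ V/m)(0.0914 m)cos120° = 576 V.

576 V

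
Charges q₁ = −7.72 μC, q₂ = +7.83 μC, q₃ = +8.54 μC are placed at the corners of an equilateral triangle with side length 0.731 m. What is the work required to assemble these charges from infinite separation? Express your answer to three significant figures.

The work to assemble the configuration equals its total potential energy, U = Σ kqᵢqⱼ/rᵢⱼ over all pairs.
All three pair separations equal the side length, 0.731 m.
U = (-0.743) + (-0.811) + (0.822) = -0.732 J.

-0.732 J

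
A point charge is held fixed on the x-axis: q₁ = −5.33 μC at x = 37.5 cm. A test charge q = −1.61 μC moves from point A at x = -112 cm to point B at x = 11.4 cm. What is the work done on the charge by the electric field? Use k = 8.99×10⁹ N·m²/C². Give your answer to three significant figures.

-0.244 J

The work done by the electric force is W_field = −ΔU = −q(V_B − V_A) = q(V_A − V_B).
At A: distance to the source charge is 1.50 m; V_A = kq₁/r = -3.21×10⁴ V.
At B: distance to the source charge is 0.261 m; V_B = kq₁/r = -1.84×10⁵ V.
ΔV = V_B − V_A = -1.52×10⁵ V.
W_field = −qΔV = −(-1.61×10⁻⁶ C)(-1.52×10⁵ V) = -0.244 J.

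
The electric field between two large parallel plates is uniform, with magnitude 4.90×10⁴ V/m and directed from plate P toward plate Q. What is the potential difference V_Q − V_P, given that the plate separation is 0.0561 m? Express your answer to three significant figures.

-2750 V

In a uniform field, potential decreases in the direction of E: ΔV = −E·d for a displacement d parallel to E.
Going from P to Q is a displacement of 0.0561 m along the field, so V_Q − V_P = −Ed = -2750 V.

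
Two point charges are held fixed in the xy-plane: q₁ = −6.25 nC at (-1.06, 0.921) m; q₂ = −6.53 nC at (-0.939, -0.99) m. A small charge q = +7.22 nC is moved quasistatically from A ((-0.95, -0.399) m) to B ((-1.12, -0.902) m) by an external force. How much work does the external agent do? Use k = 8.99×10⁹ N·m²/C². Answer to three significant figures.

For quasistatic motion the external work equals the change in potential energy: W_ext = qΔV = q(V_B − V_A).
At A: distances to the source charges are 1.32 m, 0.591 m; V_A = Σ kqᵢ/rᵢ = -142 V.
At B: distances to the source charges are 1.82 m, 0.201 m; V_B = Σ kqᵢ/rᵢ = -322 V.
ΔV = V_B − V_A = -181 V.
W_ext = qΔV = (7.22×10⁻⁹ C)(-181 V) = -1.31×10⁻⁶ J.

-1.31×10⁻⁶ J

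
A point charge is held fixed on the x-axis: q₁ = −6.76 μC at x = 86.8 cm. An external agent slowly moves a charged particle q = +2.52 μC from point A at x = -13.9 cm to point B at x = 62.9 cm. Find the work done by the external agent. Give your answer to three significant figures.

-0.489 J

For quasistatic motion the external work equals the change in potential energy: W_ext = qΔV = q(V_B − V_A).
At A: distance to the source charge is 1.01 m; V_A = kq₁/r = -6.03×10⁴ V.
At B: distance to the source charge is 0.239 m; V_B = kq₁/r = -2.54×10⁵ V.
ΔV = V_B − V_A = -1.94×10⁵ V.
W_ext = qΔV = (2.52×10⁻⁶ C)(-1.94×10⁵ V) = -0.489 J.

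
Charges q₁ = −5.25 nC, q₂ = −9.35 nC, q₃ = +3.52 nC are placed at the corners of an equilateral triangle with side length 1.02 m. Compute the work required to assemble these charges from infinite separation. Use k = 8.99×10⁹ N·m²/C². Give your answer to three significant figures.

-2.03×10⁻⁸ J

The work to assemble the configuration equals its total potential energy, U = Σ kqᵢqⱼ/rᵢⱼ over all pairs.
All three pair separations equal the side length, 1.02 m.
U = (4.33×10⁻⁷) + (-1.63×10⁻⁷) + (-2.90×10⁻⁷) = -2.03×10⁻⁸ J.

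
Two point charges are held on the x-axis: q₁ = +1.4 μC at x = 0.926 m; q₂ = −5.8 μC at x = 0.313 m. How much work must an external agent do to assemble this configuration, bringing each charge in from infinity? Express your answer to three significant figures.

The work to assemble the configuration equals its total potential energy, U = Σ kqᵢqⱼ/rᵢⱼ over all pairs.
Pair separations: r₁₂ = 0.613 m.
U = (-0.119) = -0.119 J.

-0.119 J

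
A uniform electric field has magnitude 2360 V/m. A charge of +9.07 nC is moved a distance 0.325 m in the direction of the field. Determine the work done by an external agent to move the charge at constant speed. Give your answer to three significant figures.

The potential change for a displacement 0.325 m in the direction of the field is ΔV = −Ed = -767 V.
W_ext = qΔV = -6.96×10⁻⁶ J.

-6.96×10⁻⁶ J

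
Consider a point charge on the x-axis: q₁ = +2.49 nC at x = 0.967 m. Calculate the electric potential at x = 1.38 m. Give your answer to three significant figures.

54.2 V

The total potential is the scalar sum of each charge's contribution, V = Σ kqᵢ/rᵢ.
V = k[(2.49×10⁻⁹)/(0.413)] = 54.2 V.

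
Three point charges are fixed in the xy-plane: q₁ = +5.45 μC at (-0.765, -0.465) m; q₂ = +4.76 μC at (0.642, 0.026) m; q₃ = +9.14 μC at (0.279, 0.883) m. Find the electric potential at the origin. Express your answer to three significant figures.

2.10×10⁵ V

The total potential is the scalar sum of each charge's contribution, V = Σ kqᵢ/rᵢ.
Distances from the field point to each charge: r₁ = 0.895 m, r₂ = 0.643 m, r₃ = 0.926 m.
V = k[(5.45×10⁻⁶)/(0.895) + (4.76×10⁻⁶)/(0.643) + (9.14×10⁻⁶)/(0.926)] = 2.10×10⁵ V.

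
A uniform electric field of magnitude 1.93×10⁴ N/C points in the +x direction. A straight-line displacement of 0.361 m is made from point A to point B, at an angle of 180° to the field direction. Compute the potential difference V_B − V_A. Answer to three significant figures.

6970 V

Only the component of displacement along E changes the potential: ΔV = −E·d·cosθ.
ΔV = −(1.93×10⁴ V/m)(0.361 m)cos180° = 6970 V.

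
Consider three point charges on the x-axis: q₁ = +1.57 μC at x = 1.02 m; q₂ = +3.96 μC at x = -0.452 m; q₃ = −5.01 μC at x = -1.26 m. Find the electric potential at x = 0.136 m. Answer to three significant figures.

The total potential is the scalar sum of each charge's contribution, V = Σ kqᵢ/rᵢ.
Distances from the field point to each charge: r₁ = 0.884 m, r₂ = 0.588 m, r₃ = 1.40 m.
V = k[(1.57×10⁻⁶)/(0.884) + (3.96×10⁻⁶)/(0.588) + (-5.01×10⁻⁶)/(1.40)] = 4.42×10⁴ V.

4.42×10⁴ V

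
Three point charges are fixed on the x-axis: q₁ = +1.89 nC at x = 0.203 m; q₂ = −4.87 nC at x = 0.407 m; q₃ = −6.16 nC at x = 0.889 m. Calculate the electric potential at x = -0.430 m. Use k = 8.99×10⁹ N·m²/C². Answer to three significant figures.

Electric potential is a scalar, so the contributions from each charge add algebraically: V = Σ kqᵢ/rᵢ.
Distances from the field point to each charge: r₁ = 0.633 m, r₂ = 0.837 m, r₃ = 1.32 m.
V = k[(1.89×10⁻⁹)/(0.633) + (-4.87×10⁻⁹)/(0.837) + (-6.16×10⁻⁹)/(1.32)] = -67.5 V.

-67.5 V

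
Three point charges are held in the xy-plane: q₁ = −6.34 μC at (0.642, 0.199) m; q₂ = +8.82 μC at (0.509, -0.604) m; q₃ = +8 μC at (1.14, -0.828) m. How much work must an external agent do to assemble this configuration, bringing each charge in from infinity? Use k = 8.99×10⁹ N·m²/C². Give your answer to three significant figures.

The work to assemble the configuration equals its total potential energy, U = Σ kqᵢqⱼ/rᵢⱼ over all pairs.
Pair separations: r₁₂ = 0.814 m, r₁₃ = 1.14 m, r₂₃ = 0.670 m.
U = (-0.618) + (-0.399) + (0.947) = -0.0698 J.

-0.0698 J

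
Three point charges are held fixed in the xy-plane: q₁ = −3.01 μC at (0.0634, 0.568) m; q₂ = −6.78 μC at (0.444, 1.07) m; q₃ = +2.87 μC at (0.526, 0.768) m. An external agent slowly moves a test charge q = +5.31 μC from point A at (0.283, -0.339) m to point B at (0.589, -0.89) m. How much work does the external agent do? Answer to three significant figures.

For quasistatic motion the external work equals the change in potential energy: W_ext = qΔV = q(V_B − V_A).
At A: distances to the source charges are 0.933 m, 1.42 m, 1.13 m; V_A = Σ kqᵢ/rᵢ = -4.92×10⁴ V.
At B: distances to the source charges are 1.55 m, 1.97 m, 1.66 m; V_B = Σ kqᵢ/rᵢ = -3.29×10⁴ V.
ΔV = V_B − V_A = 1.63×10⁴ V.
W_ext = qΔV = (5.31×10⁻⁶ C)(1.63×10⁴ V) = 0.0865 J.

0.0865 J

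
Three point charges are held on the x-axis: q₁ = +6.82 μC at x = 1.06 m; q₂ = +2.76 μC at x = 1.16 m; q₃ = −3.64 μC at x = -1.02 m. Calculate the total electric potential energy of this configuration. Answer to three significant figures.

The assembly work is the sum of pairwise potential energies, U = Σ_{i<j} kqᵢqⱼ/rᵢⱼ.
Pair separations: r₁₂ = 0.100 m, r₁₃ = 2.08 m, r₂₃ = 2.18 m.
U = (1.69) + (-0.107) + (-0.0414) = 1.54 J.

1.54 J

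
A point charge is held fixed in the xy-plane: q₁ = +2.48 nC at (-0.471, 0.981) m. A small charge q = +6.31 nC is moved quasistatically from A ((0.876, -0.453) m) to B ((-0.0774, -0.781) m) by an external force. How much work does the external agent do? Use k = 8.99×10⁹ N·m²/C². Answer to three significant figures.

6.42×10⁻⁹ J

For quasistatic motion the external work equals the change in potential energy: W_ext = qΔV = q(V_B − V_A).
At A: distance to the source charge is 1.97 m; V_A = kq₁/r = 11.3 V.
At B: distance to the source charge is 1.81 m; V_B = kq₁/r = 12.3 V.
ΔV = V_B − V_A = 1.02 V.
W_ext = qΔV = (6.31×10⁻⁹ C)(1.02 V) = 6.42×10⁻⁹ J.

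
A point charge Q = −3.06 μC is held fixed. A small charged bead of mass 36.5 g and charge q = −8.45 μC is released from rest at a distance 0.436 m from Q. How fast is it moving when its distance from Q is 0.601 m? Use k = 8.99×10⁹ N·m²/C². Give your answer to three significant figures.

2.83 m/s

Only the electrostatic force acts, so mechanical energy is conserved: ½mv² = U₁ − U₂ = kQq(1/r₁ − 1/r₂).
U₁ − U₂ = (8.99×10⁹ N·m²/C²)(-3.06×10⁻⁶ C)(-8.45×10⁻⁶ C)(1/0.436 − 1/0.601) = 0.146 J.
v = √(2·0.146/0.0365) = 2.83 m/s.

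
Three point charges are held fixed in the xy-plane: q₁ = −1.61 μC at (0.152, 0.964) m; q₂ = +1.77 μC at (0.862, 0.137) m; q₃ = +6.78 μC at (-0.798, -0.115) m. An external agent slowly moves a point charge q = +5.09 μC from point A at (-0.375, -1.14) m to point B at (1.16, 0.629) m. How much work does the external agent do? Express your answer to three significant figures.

-0.0718 J

For quasistatic motion the external work equals the change in potential energy: W_ext = qΔV = q(V_B − V_A).
At A: distances to the source charges are 2.17 m, 1.78 m, 1.11 m; V_A = Σ kqᵢ/rᵢ = 5.72×10⁴ V.
At B: distances to the source charges are 1.06 m, 0.575 m, 2.09 m; V_B = Σ kqᵢ/rᵢ = 4.31×10⁴ V.
ΔV = V_B − V_A = -1.41×10⁴ V.
W_ext = qΔV = (5.09×10⁻⁶ C)(-1.41×10⁴ V) = -0.0718 J.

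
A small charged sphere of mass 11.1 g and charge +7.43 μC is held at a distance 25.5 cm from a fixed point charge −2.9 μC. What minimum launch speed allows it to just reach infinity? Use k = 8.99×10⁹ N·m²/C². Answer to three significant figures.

To just escape, total mechanical energy must reach zero at infinity: ½mv²_min + U = 0, so ½mv²_min = −U = |kQq|/r.
|U| = |kQq|/r = (8.99×10⁹ N·m²/C²)(2.90×10⁻⁶)(7.43×10⁻⁶)/(0.255) = 0.760 J.
v_min = √(2|U|/m) = √(2·0.760/0.0111) = 11.7 m/s.

11.7 m/s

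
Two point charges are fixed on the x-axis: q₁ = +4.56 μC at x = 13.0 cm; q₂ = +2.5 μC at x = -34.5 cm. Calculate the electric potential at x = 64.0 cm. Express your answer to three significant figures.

1.03×10⁵ V

The total potential is the scalar sum of each charge's contribution, V = Σ kqᵢ/rᵢ.
Distances from the field point to each charge: r₁ = 0.510 m, r₂ = 0.985 m.
V = k[(4.56×10⁻⁶)/(0.510) + (2.50×10⁻⁶)/(0.985)] = 1.03×10⁵ V.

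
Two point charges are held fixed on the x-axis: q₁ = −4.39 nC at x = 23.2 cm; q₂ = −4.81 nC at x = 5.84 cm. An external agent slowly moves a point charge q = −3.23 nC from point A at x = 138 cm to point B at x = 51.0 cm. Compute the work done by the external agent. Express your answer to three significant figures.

For quasistatic motion the external work equals the change in potential energy: W_ext = qΔV = q(V_B − V_A).
At A: distances to the source charges are 1.15 m, 1.32 m; V_A = Σ kqᵢ/rᵢ = -67.1 V.
At B: distances to the source charges are 0.278 m, 0.452 m; V_B = Σ kqᵢ/rᵢ = -238 V.
ΔV = V_B − V_A = -171 V.
W_ext = qΔV = (-3.23×10⁻⁹ C)(-171 V) = 5.51×10⁻⁷ J.

5.51×10⁻⁷ J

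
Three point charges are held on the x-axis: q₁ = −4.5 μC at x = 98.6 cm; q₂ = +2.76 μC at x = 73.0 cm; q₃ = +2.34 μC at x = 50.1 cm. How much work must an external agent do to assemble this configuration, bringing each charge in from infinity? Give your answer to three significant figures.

-0.378 J

The assembly work is the sum of pairwise potential energies, U = Σ_{i<j} kqᵢqⱼ/rᵢⱼ.
Pair separations: r₁₂ = 0.256 m, r₁₃ = 0.485 m, r₂₃ = 0.229 m.
U = (-0.436) + (-0.195) + (0.254) = -0.378 J.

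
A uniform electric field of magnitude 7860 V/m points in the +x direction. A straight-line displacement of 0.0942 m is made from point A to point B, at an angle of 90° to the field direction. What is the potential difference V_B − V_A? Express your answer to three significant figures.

Only the component of displacement along E changes the potential: ΔV = −E·d·cosθ.
ΔV = −(7860 V/m)(0.0942 m)cos90° = 0 V.

0 V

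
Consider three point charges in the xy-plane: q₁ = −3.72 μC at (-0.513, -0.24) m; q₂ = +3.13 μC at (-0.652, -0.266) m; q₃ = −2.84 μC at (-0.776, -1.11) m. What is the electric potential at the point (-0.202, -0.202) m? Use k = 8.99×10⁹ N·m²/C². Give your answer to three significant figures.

-6.86×10⁴ V

The total potential is the scalar sum of each charge's contribution, V = Σ kqᵢ/rᵢ.
Distances from the field point to each charge: r₁ = 0.313 m, r₂ = 0.455 m, r₃ = 1.07 m.
V = k[(-3.72×10⁻⁶)/(0.313) + (3.13×10⁻⁶)/(0.455) + (-2.84×10⁻⁶)/(1.07)] = -6.86×10⁴ V.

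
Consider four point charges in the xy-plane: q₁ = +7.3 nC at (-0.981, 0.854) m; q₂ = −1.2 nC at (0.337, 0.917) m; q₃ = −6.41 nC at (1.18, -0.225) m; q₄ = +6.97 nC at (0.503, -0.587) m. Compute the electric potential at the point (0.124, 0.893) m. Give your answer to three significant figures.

12.6 V

Electric potential is a scalar, so the contributions from each charge add algebraically: V = Σ kqᵢ/rᵢ.
Distances from the field point to each charge: r₁ = 1.11 m, r₂ = 0.214 m, r₃ = 1.54 m, r₄ = 1.53 m.
V = k[(7.30×10⁻⁹)/(1.11) + (-1.20×10⁻⁹)/(0.214) + (-6.41×10⁻⁹)/(1.54) + (6.97×10⁻⁹)/(1.53)] = 12.6 V.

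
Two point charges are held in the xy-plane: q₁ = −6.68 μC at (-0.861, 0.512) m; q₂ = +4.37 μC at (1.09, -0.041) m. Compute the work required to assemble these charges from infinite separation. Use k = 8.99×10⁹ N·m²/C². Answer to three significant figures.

The work to assemble the configuration equals its total potential energy, U = Σ kqᵢqⱼ/rᵢⱼ over all pairs.
Pair separations: r₁₂ = 2.03 m.
U = (-0.129) = -0.129 J.

-0.129 J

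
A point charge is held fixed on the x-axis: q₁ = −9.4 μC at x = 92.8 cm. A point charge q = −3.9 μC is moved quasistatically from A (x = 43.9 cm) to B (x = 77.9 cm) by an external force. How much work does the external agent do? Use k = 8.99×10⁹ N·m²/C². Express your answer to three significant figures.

For quasistatic motion the external work equals the change in potential energy: W_ext = qΔV = q(V_B − V_A).
At A: distance to the source charge is 0.489 m; V_A = kq₁/r = -1.73×10⁵ V.
At B: distance to the source charge is 0.149 m; V_B = kq₁/r = -5.67×10⁵ V.
ΔV = V_B − V_A = -3.94×10⁵ V.
W_ext = qΔV = (-3.90×10⁻⁶ C)(-3.94×10⁵ V) = 1.54 J.

1.54 J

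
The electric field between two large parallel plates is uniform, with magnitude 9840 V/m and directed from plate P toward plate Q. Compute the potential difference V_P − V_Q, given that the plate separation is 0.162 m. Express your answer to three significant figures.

1590 V

In a uniform field, potential decreases in the direction of E: ΔV = −E·d for a displacement d parallel to E.
Going from Q to P is a displacement of 0.162 m opposite to the field, so V_P − V_Q = +Ed = 1590 V.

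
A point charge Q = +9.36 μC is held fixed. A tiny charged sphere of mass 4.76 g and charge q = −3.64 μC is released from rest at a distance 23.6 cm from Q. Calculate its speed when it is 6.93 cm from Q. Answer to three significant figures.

36.2 m/s

Only the electrostatic force acts, so mechanical energy is conserved: ½mv² = U₁ − U₂ = kQq(1/r₁ − 1/r₂).
U₁ − U₂ = (8.99×10⁹ N·m²/C²)(9.36×10⁻⁶ C)(-3.64×10⁻⁶ C)(1/0.236 − 1/0.0693) = 3.12 J.
v = √(2·3.12/4.76×10⁻³) = 36.2 m/s.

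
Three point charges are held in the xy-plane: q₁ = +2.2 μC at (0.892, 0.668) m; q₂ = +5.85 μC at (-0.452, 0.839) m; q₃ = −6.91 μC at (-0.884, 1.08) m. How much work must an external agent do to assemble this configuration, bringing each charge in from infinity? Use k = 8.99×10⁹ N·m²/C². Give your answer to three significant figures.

The work to assemble the configuration equals its total potential energy, U = Σ kqᵢqⱼ/rᵢⱼ over all pairs.
Pair separations: r₁₂ = 1.35 m, r₁₃ = 1.82 m, r₂₃ = 0.495 m.
U = (0.0854) + (-0.0750) + (-0.735) = -0.724 J.

-0.724 J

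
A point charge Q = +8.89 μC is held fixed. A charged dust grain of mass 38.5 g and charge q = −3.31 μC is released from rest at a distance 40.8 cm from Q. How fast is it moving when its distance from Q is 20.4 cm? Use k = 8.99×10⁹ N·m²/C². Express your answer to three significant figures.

Only the electrostatic force acts, so mechanical energy is conserved: ½mv² = U₁ − U₂ = kQq(1/r₁ − 1/r₂).
U₁ − U₂ = (8.99×10⁹ N·m²/C²)(8.89×10⁻⁶ C)(-3.31×10⁻⁶ C)(1/0.408 − 1/0.204) = 0.648 J.
v = √(2·0.648/0.0385) = 5.80 m/s.

5.80 m/s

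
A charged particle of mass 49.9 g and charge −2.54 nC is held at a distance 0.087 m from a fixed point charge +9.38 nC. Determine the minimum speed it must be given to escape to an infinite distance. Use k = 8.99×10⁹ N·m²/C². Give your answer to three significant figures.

To just escape, total mechanical energy must reach zero at infinity: ½mv²_min + U = 0, so ½mv²_min = −U = |kQq|/r.
|U| = |kQq|/r = (8.99×10⁹ N·m²/C²)(9.38×10⁻⁹)(2.54×10⁻⁹)/(0.0870) = 2.46×10⁻⁶ J.
v_min = √(2|U|/m) = √(2·2.46×10⁻⁶/0.0499) = 9.93×10⁻³ m/s.

9.93×10⁻³ m/s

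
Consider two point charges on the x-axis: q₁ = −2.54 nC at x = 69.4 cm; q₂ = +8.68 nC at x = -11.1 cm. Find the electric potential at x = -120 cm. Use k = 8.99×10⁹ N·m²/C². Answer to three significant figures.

Electric potential is a scalar, so the contributions from each charge add algebraically: V = Σ kqᵢ/rᵢ.
Distances from the field point to each charge: r₁ = 1.89 m, r₂ = 1.09 m.
V = k[(-2.54×10⁻⁹)/(1.89) + (8.68×10⁻⁹)/(1.09)] = 59.6 V.

59.6 V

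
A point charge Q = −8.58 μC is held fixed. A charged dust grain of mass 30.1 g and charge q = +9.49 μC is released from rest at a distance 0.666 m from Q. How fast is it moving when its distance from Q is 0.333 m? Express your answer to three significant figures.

8.55 m/s

Only the electrostatic force acts, so mechanical energy is conserved: ½mv² = U₁ − U₂ = kQq(1/r₁ − 1/r₂).
U₁ − U₂ = (8.99×10⁹ N·m²/C²)(-8.58×10⁻⁶ C)(9.49×10⁻⁶ C)(1/0.666 − 1/0.333) = 1.10 J.
v = √(2·1.10/0.0301) = 8.55 m/s.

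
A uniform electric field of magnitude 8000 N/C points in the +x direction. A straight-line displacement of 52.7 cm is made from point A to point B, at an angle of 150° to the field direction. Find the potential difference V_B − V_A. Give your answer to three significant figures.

Only the component of displacement along E changes the potential: ΔV = −E·d·cosθ.
ΔV = −(8000 V/m)(0.527 m)cos150° = 3650 V.

3650 V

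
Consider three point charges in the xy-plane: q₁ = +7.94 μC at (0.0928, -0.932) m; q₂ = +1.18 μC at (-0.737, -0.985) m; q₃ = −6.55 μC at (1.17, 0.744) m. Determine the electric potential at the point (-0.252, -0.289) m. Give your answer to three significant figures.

Electric potential is a scalar, so the contributions from each charge add algebraically: V = Σ kqᵢ/rᵢ.
Distances from the field point to each charge: r₁ = 0.730 m, r₂ = 0.848 m, r₃ = 1.76 m.
V = k[(7.94×10⁻⁶)/(0.730) + (1.18×10⁻⁶)/(0.848) + (-6.55×10⁻⁶)/(1.76)] = 7.68×10⁴ V.

7.68×10⁴ V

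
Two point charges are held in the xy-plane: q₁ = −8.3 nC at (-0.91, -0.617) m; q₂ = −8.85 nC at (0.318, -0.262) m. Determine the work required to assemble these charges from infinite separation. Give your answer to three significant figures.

The work to assemble the configuration equals its total potential energy, U = Σ kqᵢqⱼ/rᵢⱼ over all pairs.
Pair separations: r₁₂ = 1.28 m.
U = (5.17×10⁻⁷) = 5.17×10⁻⁷ J.

5.17×10⁻⁷ J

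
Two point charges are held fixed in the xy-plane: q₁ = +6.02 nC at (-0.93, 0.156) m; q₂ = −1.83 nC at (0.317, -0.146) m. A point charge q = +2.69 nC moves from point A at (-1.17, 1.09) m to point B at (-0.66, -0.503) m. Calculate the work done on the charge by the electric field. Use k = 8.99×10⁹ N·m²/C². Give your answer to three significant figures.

The work done by the electric force is W_field = −ΔU = −q(V_B − V_A) = q(V_A − V_B).
At A: distances to the source charges are 0.964 m, 1.93 m; V_A = Σ kqᵢ/rᵢ = 47.6 V.
At B: distances to the source charges are 0.712 m, 1.04 m; V_B = Σ kqᵢ/rᵢ = 60.2 V.
ΔV = V_B − V_A = 12.6 V.
W_field = −qΔV = −(2.69×10⁻⁹ C)(12.6 V) = -3.38×10⁻⁸ J.

-3.38×10⁻⁸ J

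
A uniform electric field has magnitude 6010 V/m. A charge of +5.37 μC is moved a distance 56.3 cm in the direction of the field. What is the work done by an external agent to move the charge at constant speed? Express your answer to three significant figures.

The potential change for a displacement 56.3 cm in the direction of the field is ΔV = −Ed = -3380 V.
W_ext = qΔV = -0.0182 J.

-0.0182 J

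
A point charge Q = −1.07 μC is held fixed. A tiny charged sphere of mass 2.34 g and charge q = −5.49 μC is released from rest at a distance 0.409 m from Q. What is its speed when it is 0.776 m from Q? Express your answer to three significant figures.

7.22 m/s

Only the electrostatic force acts, so mechanical energy is conserved: ½mv² = U₁ − U₂ = kQq(1/r₁ − 1/r₂).
U₁ − U₂ = (8.99×10⁹ N·m²/C²)(-1.07×10⁻⁶ C)(-5.49×10⁻⁶ C)(1/0.409 − 1/0.776) = 0.0611 J.
v = √(2·0.0611/2.34×10⁻³) = 7.22 m/s.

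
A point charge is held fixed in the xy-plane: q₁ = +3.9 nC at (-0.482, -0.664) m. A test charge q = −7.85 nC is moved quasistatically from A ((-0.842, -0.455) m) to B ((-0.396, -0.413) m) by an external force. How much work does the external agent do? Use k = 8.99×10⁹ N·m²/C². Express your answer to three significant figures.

-3.76×10⁻⁷ J

For quasistatic motion the external work equals the change in potential energy: W_ext = qΔV = q(V_B − V_A).
At A: distance to the source charge is 0.416 m; V_A = kq₁/r = 84.2 V.
At B: distance to the source charge is 0.265 m; V_B = kq₁/r = 132 V.
ΔV = V_B − V_A = 47.9 V.
W_ext = qΔV = (-7.85×10⁻⁹ C)(47.9 V) = -3.76×10⁻⁷ J.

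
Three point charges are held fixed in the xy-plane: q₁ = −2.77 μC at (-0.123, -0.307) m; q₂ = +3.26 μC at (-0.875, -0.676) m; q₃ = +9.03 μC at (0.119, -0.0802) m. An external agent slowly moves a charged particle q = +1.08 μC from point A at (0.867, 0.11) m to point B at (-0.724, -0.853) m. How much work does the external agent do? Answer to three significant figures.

0.0745 J

For quasistatic motion the external work equals the change in potential energy: W_ext = qΔV = q(V_B − V_A).
At A: distances to the source charges are 1.07 m, 1.91 m, 0.772 m; V_A = Σ kqᵢ/rᵢ = 9.73×10⁴ V.
At B: distances to the source charges are 0.812 m, 0.233 m, 1.14 m; V_B = Σ kqᵢ/rᵢ = 1.66×10⁵ V.
ΔV = V_B − V_A = 6.89×10⁴ V.
W_ext = qΔV = (1.08×10⁻⁶ C)(6.89×10⁴ V) = 0.0745 J.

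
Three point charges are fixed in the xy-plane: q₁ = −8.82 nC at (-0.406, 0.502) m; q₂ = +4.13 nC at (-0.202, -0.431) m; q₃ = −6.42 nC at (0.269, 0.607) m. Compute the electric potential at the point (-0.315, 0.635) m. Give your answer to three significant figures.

The total potential is the scalar sum of each charge's contribution, V = Σ kqᵢ/rᵢ.
Distances from the field point to each charge: r₁ = 0.161 m, r₂ = 1.07 m, r₃ = 0.585 m.
V = k[(-8.82×10⁻⁹)/(0.161) + (4.13×10⁻⁹)/(1.07) + (-6.42×10⁻⁹)/(0.585)] = -556 V.

-556 V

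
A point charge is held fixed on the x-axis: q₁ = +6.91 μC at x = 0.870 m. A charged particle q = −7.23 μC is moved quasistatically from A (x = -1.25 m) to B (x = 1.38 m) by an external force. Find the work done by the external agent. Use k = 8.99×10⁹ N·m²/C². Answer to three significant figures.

-0.669 J

For quasistatic motion the external work equals the change in potential energy: W_ext = qΔV = q(V_B − V_A).
At A: distance to the source charge is 2.12 m; V_A = kq₁/r = 2.93×10⁴ V.
At B: distance to the source charge is 0.510 m; V_B = kq₁/r = 1.22×10⁵ V.
ΔV = V_B − V_A = 9.25×10⁴ V.
W_ext = qΔV = (-7.23×10⁻⁶ C)(9.25×10⁴ V) = -0.669 J.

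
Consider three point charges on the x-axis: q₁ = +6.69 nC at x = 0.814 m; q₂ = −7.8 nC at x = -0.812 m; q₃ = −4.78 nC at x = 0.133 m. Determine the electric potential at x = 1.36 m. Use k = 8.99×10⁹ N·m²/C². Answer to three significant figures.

42.8 V

Electric potential is a scalar, so the contributions from each charge add algebraically: V = Σ kqᵢ/rᵢ.
Distances from the field point to each charge: r₁ = 0.546 m, r₂ = 2.17 m, r₃ = 1.23 m.
V = k[(6.69×10⁻⁹)/(0.546) + (-7.80×10⁻⁹)/(2.17) + (-4.78×10⁻⁹)/(1.23)] = 42.8 V.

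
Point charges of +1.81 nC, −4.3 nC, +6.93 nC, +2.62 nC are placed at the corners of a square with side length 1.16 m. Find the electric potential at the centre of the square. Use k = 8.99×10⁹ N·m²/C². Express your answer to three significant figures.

Electric potential is a scalar, so the contributions from each charge add algebraically: V = Σ kqᵢ/rᵢ.
The distance from each corner to the centre is a√2/2 = 0.820 m.
V = k[(1.81×10⁻⁹)/(0.820) + (-4.30×10⁻⁹)/(0.820) + (6.93×10⁻⁹)/(0.820) + (2.62×10⁻⁹)/(0.820)] = 77.4 V.

77.4 V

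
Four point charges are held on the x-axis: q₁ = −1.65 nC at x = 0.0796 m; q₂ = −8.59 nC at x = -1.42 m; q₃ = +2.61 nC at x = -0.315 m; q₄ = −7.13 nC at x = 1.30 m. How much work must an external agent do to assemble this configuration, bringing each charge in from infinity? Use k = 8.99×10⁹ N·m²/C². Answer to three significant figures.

The assembly work is the sum of pairwise potential energies, U = Σ_{i<j} kqᵢqⱼ/rᵢⱼ.
Pair separations: r₁₂ = 1.50 m, r₁₃ = 0.395 m, r₁₄ = 1.22 m, r₂₃ = 1.10 m, r₂₄ = 2.72 m, r₃₄ = 1.61 m.
Summing all 6 pair terms gives U = -1.00×10⁻⁸ J.

-1.00×10⁻⁸ J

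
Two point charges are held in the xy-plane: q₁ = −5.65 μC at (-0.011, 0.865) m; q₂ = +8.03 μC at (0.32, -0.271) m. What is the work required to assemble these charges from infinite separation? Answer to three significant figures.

The assembly work is the sum of pairwise potential energies, U = Σ_{i<j} kqᵢqⱼ/rᵢⱼ.
Pair separations: r₁₂ = 1.18 m.
U = (-0.345) = -0.345 J.

-0.345 J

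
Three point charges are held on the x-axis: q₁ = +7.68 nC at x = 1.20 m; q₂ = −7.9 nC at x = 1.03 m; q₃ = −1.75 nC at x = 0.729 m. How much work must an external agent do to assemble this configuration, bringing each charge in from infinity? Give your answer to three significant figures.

-3.05×10⁻⁶ J

The work to assemble the configuration equals its total potential energy, U = Σ kqᵢqⱼ/rᵢⱼ over all pairs.
Pair separations: r₁₂ = 0.170 m, r₁₃ = 0.471 m, r₂₃ = 0.301 m.
U = (-3.21×10⁻⁶) + (-2.57×10⁻⁷) + (4.13×10⁻⁷) = -3.05×10⁻⁶ J.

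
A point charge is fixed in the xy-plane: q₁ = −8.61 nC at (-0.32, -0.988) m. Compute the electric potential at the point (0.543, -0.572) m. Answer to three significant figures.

The total potential is the scalar sum of each charge's contribution, V = Σ kqᵢ/rᵢ.
Distances from the field point to each charge: r₁ = 0.958 m.
V = k[(-8.61×10⁻⁹)/(0.958)] = -80.8 V.

-80.8 V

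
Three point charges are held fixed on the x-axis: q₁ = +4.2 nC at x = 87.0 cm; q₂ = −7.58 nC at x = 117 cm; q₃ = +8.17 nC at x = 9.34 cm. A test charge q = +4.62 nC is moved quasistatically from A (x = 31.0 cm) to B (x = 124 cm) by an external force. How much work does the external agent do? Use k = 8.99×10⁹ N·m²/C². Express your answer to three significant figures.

-5.24×10⁻⁶ J

For quasistatic motion the external work equals the change in potential energy: W_ext = qΔV = q(V_B − V_A).
At A: distances to the source charges are 0.560 m, 0.860 m, 0.217 m; V_A = Σ kqᵢ/rᵢ = 327 V.
At B: distances to the source charges are 0.370 m, 0.0700 m, 1.15 m; V_B = Σ kqᵢ/rᵢ = -807 V.
ΔV = V_B − V_A = -1130 V.
W_ext = qΔV = (4.62×10⁻⁹ C)(-1130 V) = -5.24×10⁻⁶ J.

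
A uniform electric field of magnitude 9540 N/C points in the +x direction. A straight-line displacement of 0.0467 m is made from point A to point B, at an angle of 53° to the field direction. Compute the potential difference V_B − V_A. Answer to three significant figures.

-268 V

Only the component of displacement along E changes the potential: ΔV = −E·d·cosθ.
ΔV = −(9540 V/m)(0.0467 m)cos53° = -268 V.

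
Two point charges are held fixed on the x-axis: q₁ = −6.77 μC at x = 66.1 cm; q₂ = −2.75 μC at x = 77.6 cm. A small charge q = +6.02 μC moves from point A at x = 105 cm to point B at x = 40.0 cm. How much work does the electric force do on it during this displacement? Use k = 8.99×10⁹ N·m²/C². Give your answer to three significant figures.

The work done by the electric force is W_field = −ΔU = −q(V_B − V_A) = q(V_A − V_B).
At A: distances to the source charges are 0.389 m, 0.274 m; V_A = Σ kqᵢ/rᵢ = -2.47×10⁵ V.
At B: distances to the source charges are 0.261 m, 0.376 m; V_B = Σ kqᵢ/rᵢ = -2.99×10⁵ V.
ΔV = V_B − V_A = -5.23×10⁴ V.
W_field = −qΔV = −(6.02×10⁻⁶ C)(-5.23×10⁴ V) = 0.315 J.

0.315 J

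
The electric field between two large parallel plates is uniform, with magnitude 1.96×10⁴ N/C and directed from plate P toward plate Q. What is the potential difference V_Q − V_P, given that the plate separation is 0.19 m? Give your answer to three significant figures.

-3720 V

In a uniform field, potential decreases in the direction of E: ΔV = −E·d for a displacement d parallel to E.
Going from P to Q is a displacement of 0.19 m along the field, so V_Q − V_P = −Ed = -3720 V.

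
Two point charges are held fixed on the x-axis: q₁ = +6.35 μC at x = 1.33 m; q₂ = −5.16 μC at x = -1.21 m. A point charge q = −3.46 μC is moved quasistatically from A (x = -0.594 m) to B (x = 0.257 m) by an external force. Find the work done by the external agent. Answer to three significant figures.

-0.233 J

For quasistatic motion the external work equals the change in potential energy: W_ext = qΔV = q(V_B − V_A).
At A: distances to the source charges are 1.92 m, 0.616 m; V_A = Σ kqᵢ/rᵢ = -4.56×10⁴ V.
At B: distances to the source charges are 1.07 m, 1.47 m; V_B = Σ kqᵢ/rᵢ = 2.16×10⁴ V.
ΔV = V_B − V_A = 6.72×10⁴ V.
W_ext = qΔV = (-3.46×10⁻⁶ C)(6.72×10⁴ V) = -0.233 J.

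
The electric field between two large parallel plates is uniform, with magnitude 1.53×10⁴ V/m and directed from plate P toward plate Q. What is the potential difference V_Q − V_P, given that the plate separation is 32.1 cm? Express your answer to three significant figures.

In a uniform field, potential decreases in the direction of E: ΔV = −E·d for a displacement d parallel to E.
Going from P to Q is a displacement of 32.1 cm along the field, so V_Q − V_P = −Ed = -4910 V.

-4910 V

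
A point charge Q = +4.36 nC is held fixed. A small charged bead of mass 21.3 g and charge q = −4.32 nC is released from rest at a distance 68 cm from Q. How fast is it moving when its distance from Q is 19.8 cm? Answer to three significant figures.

Only the electrostatic force acts, so mechanical energy is conserved: ½mv² = U₁ − U₂ = kQq(1/r₁ − 1/r₂).
U₁ − U₂ = (8.99×10⁹ N·m²/C²)(4.36×10⁻⁹ C)(-4.32×10⁻⁹ C)(1/0.680 − 1/0.198) = 6.06×10⁻⁷ J.
v = √(2·6.06×10⁻⁷/0.0213) = 7.54×10⁻³ m/s.

7.54×10⁻³ m/s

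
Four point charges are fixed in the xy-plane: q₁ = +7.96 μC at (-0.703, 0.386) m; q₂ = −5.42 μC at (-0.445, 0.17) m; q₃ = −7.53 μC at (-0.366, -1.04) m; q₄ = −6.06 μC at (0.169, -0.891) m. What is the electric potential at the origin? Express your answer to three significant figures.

Electric potential is a scalar, so the contributions from each charge add algebraically: V = Σ kqᵢ/rᵢ.
Distances from the field point to each charge: r₁ = 0.802 m, r₂ = 0.476 m, r₃ = 1.10 m, r₄ = 0.907 m.
V = k[(7.96×10⁻⁶)/(0.802) + (-5.42×10⁻⁶)/(0.476) + (-7.53×10⁻⁶)/(1.10) + (-6.06×10⁻⁶)/(0.907)] = -1.35×10⁵ V.

-1.35×10⁵ V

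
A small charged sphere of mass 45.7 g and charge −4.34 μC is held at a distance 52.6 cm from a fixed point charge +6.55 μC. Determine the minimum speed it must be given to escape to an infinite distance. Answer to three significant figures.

To just escape, total mechanical energy must reach zero at infinity: ½mv²_min + U = 0, so ½mv²_min = −U = |kQq|/r.
|U| = |kQq|/r = (8.99×10⁹ N·m²/C²)(6.55×10⁻⁶)(4.34×10⁻⁶)/(0.526) = 0.486 J.
v_min = √(2|U|/m) = √(2·0.486/0.0457) = 4.61 m/s.

4.61 m/s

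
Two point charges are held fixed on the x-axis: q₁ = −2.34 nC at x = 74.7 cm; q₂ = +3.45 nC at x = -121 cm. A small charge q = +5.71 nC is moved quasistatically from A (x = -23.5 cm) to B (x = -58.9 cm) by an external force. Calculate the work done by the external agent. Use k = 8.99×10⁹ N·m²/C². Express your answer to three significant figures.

1.36×10⁻⁷ J

For quasistatic motion the external work equals the change in potential energy: W_ext = qΔV = q(V_B − V_A).
At A: distances to the source charges are 0.982 m, 0.975 m; V_A = Σ kqᵢ/rᵢ = 10.4 V.
At B: distances to the source charges are 1.34 m, 0.621 m; V_B = Σ kqᵢ/rᵢ = 34.2 V.
ΔV = V_B − V_A = 23.8 V.
W_ext = qΔV = (5.71×10⁻⁹ C)(23.8 V) = 1.36×10⁻⁷ J.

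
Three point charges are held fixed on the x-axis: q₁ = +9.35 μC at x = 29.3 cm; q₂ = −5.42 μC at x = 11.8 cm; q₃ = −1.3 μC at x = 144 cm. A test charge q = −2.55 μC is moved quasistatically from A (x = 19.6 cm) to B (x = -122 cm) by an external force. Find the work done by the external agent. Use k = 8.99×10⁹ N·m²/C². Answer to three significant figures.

0.555 J

For quasistatic motion the external work equals the change in potential energy: W_ext = qΔV = q(V_B − V_A).
At A: distances to the source charges are 0.0970 m, 0.0780 m, 1.24 m; V_A = Σ kqᵢ/rᵢ = 2.32×10⁵ V.
At B: distances to the source charges are 1.51 m, 1.34 m, 2.66 m; V_B = Σ kqᵢ/rᵢ = 1.47×10⁴ V.
ΔV = V_B − V_A = -2.18×10⁵ V.
W_ext = qΔV = (-2.55×10⁻⁶ C)(-2.18×10⁵ V) = 0.555 J.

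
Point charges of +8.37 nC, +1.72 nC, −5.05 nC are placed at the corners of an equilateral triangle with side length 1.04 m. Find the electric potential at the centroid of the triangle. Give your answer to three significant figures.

Electric potential is a scalar, so the contributions from each charge add algebraically: V = Σ kqᵢ/rᵢ.
The distance from each vertex to the centroid is a/√3 = 0.600 m.
V = k[(8.37×10⁻⁹)/(0.600) + (1.72×10⁻⁹)/(0.600) + (-5.05×10⁻⁹)/(0.600)] = 75.5 V.

75.5 V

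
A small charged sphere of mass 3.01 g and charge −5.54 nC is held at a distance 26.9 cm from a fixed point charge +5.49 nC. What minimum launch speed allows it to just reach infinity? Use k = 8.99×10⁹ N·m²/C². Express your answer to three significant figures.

0.0260 m/s

To just escape, total mechanical energy must reach zero at infinity: ½mv²_min + U = 0, so ½mv²_min = −U = |kQq|/r.
|U| = |kQq|/r = (8.99×10⁹ N·m²/C²)(5.49×10⁻⁹)(5.54×10⁻⁹)/(0.269) = 1.02×10⁻⁶ J.
v_min = √(2|U|/m) = √(2·1.02×10⁻⁶/3.01×10⁻³) = 0.0260 m/s.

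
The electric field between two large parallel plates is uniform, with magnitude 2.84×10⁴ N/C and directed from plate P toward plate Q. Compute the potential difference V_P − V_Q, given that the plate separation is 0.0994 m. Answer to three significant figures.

In a uniform field, potential decreases in the direction of E: ΔV = −E·d for a displacement d parallel to E.
Going from Q to P is a displacement of 0.0994 m opposite to the field, so V_P − V_Q = +Ed = 2820 V.

2820 V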